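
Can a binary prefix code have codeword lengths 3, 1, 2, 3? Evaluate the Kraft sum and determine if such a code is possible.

1; yes

With common denominator 2^3 = 8: Σ 2^(−ℓᵢ) = 1/8 + 4/8 + 2/8 + 1/8 = 8/8 = 1.
Kraft's inequality requires Σ ≤ 1; here Σ = 1 ≤ 1, so such a prefix code exists.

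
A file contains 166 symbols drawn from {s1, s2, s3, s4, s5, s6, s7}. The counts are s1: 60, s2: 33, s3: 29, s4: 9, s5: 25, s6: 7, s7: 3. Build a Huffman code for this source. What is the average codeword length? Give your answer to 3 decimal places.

Probabilities are the counts divided by 166.
Repeatedly combine the two least-probable nodes; the expected code length is the sum of the merged weights.
merge 3/166 + 7/166 → 5/83
merge 9/166 + 5/83 → 19/166
merge 19/166 + 25/166 → 22/83
merge 29/166 + 33/166 → 31/83
merge 22/83 + 30/83 → 52/83
merge 31/83 + 52/83 → 1
L = 5/83 + 19/166 + 22/83 + 31/83 + 52/83 + 1 = 405/166 ≈ 2.440 bits/symbol.

2.440 bits/symbol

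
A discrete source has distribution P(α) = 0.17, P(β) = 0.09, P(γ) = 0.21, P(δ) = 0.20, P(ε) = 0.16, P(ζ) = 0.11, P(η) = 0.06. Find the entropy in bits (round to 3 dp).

H = −Σ pᵢ log₂ pᵢ.
−0.17·log₂(0.17) = 0.4346
−0.09·log₂(0.09) = 0.3127
−0.21·log₂(0.21) = 0.4728
−0.20·log₂(0.20) = 0.4644
−0.16·log₂(0.16) = 0.4230
−0.11·log₂(0.11) = 0.3503
−0.06·log₂(0.06) = 0.2435
Sum ≈ 2.7013 → 2.701 bits.

2.701 bits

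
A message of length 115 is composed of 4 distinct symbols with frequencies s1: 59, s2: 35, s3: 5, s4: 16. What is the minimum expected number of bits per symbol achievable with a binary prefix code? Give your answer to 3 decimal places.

1.670 bits/symbol

Probabilities are the counts divided by 115.
Repeatedly combine the two least-probable nodes; the expected code length is the sum of the merged weights.
merge 1/23 + 16/115 → 21/115
merge 21/115 + 7/23 → 56/115
merge 56/115 + 59/115 → 1
L = 21/115 + 56/115 + 1 = 192/115 ≈ 1.670 bits/symbol.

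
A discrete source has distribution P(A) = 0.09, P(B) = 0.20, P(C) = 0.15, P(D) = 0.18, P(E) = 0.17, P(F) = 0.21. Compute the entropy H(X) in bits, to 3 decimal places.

2.540 bits

H = −Σ pᵢ log₂ pᵢ.
−0.09·log₂(0.09) = 0.3127
−0.20·log₂(0.20) = 0.4644
−0.15·log₂(0.15) = 0.4105
−0.18·log₂(0.18) = 0.4453
−0.17·log₂(0.17) = 0.4346
−0.21·log₂(0.21) = 0.4728
Sum ≈ 2.5403 → 2.540 bits.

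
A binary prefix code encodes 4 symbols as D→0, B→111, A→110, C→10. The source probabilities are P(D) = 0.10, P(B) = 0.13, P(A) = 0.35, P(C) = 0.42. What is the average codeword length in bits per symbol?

2.38 bits/symbol

L̄ = Σ pᵢ·ℓᵢ = 0.10·1 + 0.13·3 + 0.35·3 + 0.42·2 = 2.38 bits/symbol.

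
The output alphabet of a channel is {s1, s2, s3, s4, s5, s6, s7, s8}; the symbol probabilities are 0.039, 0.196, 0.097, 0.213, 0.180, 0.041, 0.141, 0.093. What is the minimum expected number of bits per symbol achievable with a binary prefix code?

Repeatedly combine the two least-probable nodes; the expected code length is the sum of the merged weights.
merge 39/1000 + 41/1000 → 2/25
merge 2/25 + 93/1000 → 173/1000
merge 97/1000 + 141/1000 → 119/500
merge 173/1000 + 9/50 → 353/1000
merge 49/250 + 213/1000 → 409/1000
merge 119/500 + 353/1000 → 591/1000
merge 409/1000 + 591/1000 → 1
L = 2/25 + 173/1000 + 119/500 + 353/1000 + 409/1000 + 591/1000 + 1 = 711/250 = 2.844 bits/symbol.

2.844 bits/symbol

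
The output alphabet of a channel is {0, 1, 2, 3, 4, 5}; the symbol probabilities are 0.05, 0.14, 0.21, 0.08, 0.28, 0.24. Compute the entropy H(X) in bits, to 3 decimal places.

2.386 bits

H = −Σ pᵢ log₂ pᵢ.
−0.05·log₂(0.05) = 0.2161
−0.14·log₂(0.14) = 0.3971
−0.21·log₂(0.21) = 0.4728
−0.08·log₂(0.08) = 0.2915
−0.28·log₂(0.28) = 0.5142
−0.24·log₂(0.24) = 0.4941
Sum ≈ 2.3859 → 2.386 bits.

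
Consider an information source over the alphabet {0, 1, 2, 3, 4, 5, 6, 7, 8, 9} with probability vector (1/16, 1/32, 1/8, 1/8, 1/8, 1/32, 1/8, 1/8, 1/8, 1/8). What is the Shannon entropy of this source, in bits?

Each probability is a power of 1/2, so log₂(1/p) is an integer.
H = Σ p·log₂(1/p) = 1/16·4 + 1/32·5 + 1/8·3 + 1/8·3 + 1/8·3 + 1/32·5 + 1/8·3 + 1/8·3 + 1/8·3 + 1/8·3 = 3.1875 bits.

3.1875 bits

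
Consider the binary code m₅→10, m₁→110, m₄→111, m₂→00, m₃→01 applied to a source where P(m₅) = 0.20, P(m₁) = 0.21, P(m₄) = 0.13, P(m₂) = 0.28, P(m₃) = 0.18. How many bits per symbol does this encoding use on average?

L̄ = Σ pᵢ·ℓᵢ = 0.20·2 + 0.21·3 + 0.13·3 + 0.28·2 + 0.18·2 = 2.34 bits/symbol.

2.34 bits/symbol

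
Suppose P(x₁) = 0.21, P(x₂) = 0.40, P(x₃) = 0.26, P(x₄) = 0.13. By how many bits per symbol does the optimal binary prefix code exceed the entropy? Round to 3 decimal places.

Entropy H = −Σ p log₂ p ≈ 1.8895 bits.
Huffman merges: 13/100+21/100→17/50; 13/50+17/50→3/5; 2/5+3/5→1. L = 97/50 ≈ 1.9400.
L − H = 1.9400 − 1.8895 = 0.050 bits.

0.050 bits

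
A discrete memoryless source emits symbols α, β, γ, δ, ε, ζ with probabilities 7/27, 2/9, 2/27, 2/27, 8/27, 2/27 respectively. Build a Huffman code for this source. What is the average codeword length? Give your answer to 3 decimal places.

2.370 bits/symbol

Repeatedly combine the two least-probable nodes; the expected code length is the sum of the merged weights.
merge 2/27 + 2/27 → 4/27
merge 2/27 + 4/27 → 2/9
merge 2/9 + 2/9 → 4/9
merge 7/27 + 8/27 → 5/9
merge 4/9 + 5/9 → 1
L = 4/27 + 2/9 + 4/9 + 5/9 + 1 = 64/27 ≈ 2.370 bits/symbol.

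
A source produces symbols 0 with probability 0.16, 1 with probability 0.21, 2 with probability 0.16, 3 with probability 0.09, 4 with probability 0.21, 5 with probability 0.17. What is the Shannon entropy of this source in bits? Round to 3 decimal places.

H = −Σ pᵢ log₂ pᵢ.
−0.16·log₂(0.16) = 0.4230
−0.21·log₂(0.21) = 0.4728
−0.16·log₂(0.16) = 0.4230
−0.09·log₂(0.09) = 0.3127
−0.21·log₂(0.21) = 0.4728
−0.17·log₂(0.17) = 0.4346
Sum ≈ 2.5389 → 2.539 bits.

2.539 bits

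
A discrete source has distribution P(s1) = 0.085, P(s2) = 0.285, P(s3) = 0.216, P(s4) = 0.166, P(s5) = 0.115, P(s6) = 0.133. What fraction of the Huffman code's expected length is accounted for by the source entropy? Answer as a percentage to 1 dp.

Entropy H = −Σ p log₂ p ≈ 2.4720 bits.
Huffman merges: 17/200+23/200→1/5; 133/1000+83/500→299/1000; 1/5+27/125→52/125; 57/200+299/1000→73/125; 52/125+73/125→1. L = 2499/1000 ≈ 2.4990.
Efficiency = H/L = 2.4720/2.4990 = 98.9%.

98.9%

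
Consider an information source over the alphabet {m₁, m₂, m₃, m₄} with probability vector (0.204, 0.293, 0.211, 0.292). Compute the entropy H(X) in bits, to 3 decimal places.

H = −Σ pᵢ log₂ pᵢ.
−0.204·log₂(0.204) = 0.4678
−0.293·log₂(0.293) = 0.5189
−0.211·log₂(0.211) = 0.4736
−0.292·log₂(0.292) = 0.5186
Sum ≈ 1.9790 → 1.979 bits.

1.979 bits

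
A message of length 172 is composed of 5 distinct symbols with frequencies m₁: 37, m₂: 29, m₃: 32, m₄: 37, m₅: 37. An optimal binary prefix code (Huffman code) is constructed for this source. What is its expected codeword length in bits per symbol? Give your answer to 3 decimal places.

Probabilities are the counts divided by 172.
Repeatedly combine the two least-probable nodes; the expected code length is the sum of the merged weights.
merge 29/172 + 8/43 → 61/172
merge 37/172 + 37/172 → 37/86
merge 37/172 + 61/172 → 49/86
merge 37/86 + 49/86 → 1
L = 61/172 + 37/86 + 49/86 + 1 = 405/172 ≈ 2.355 bits/symbol.

2.355 bits/symbol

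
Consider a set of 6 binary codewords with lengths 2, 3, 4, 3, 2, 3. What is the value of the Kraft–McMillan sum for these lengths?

0.9375

With common denominator 2^4 = 16: Σ 2^(−ℓᵢ) = 4/16 + 2/16 + 1/16 + 2/16 + 4/16 + 2/16 = 15/16 = 0.9375.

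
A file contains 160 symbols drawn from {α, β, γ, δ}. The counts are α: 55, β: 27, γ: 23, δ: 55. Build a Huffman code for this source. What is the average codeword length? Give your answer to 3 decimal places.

Probabilities are the counts divided by 160.
Repeatedly combine the two least-probable nodes; the expected code length is the sum of the merged weights.
merge 23/160 + 27/160 → 5/16
merge 5/16 + 11/32 → 21/32
merge 11/32 + 21/32 → 1
L = 5/16 + 21/32 + 1 = 63/32 ≈ 1.969 bits/symbol.

1.969 bits/symbol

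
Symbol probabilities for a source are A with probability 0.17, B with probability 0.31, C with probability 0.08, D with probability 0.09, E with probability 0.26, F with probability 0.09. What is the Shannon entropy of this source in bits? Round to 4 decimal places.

H = −Σ pᵢ log₂ pᵢ.
−0.17·log₂(0.17) = 0.4346
−0.31·log₂(0.31) = 0.5238
−0.08·log₂(0.08) = 0.2915
−0.09·log₂(0.09) = 0.3127
−0.26·log₂(0.26) = 0.5053
−0.09·log₂(0.09) = 0.3127
Sum ≈ 2.3805 → 2.3805 bits.

2.3805 bits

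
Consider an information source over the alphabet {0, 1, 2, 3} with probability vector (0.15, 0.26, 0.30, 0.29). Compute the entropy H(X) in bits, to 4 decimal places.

H = −Σ pᵢ log₂ pᵢ.
−0.15·log₂(0.15) = 0.4105
−0.26·log₂(0.26) = 0.5053
−0.30·log₂(0.30) = 0.5211
−0.29·log₂(0.29) = 0.5179
Sum ≈ 1.9548 → 1.9548 bits.

1.9548 bits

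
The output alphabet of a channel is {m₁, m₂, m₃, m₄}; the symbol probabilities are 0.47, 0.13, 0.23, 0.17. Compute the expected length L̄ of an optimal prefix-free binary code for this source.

Repeatedly combine the two least-probable nodes; the expected code length is the sum of the merged weights.
merge 13/100 + 17/100 → 3/10
merge 23/100 + 3/10 → 53/100
merge 47/100 + 53/100 → 1
L = 3/10 + 53/100 + 1 = 183/100 = 1.83 bits/symbol.

1.83 bits/symbol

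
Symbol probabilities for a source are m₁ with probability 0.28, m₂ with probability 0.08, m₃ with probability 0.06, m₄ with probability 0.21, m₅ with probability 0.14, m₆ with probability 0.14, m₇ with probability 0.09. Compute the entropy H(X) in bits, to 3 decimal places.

H = −Σ pᵢ log₂ pᵢ.
−0.28·log₂(0.28) = 0.5142
−0.08·log₂(0.08) = 0.2915
−0.06·log₂(0.06) = 0.2435
−0.21·log₂(0.21) = 0.4728
−0.14·log₂(0.14) = 0.3971
−0.14·log₂(0.14) = 0.3971
−0.09·log₂(0.09) = 0.3127
Sum ≈ 2.6290 → 2.629 bits.

2.629 bits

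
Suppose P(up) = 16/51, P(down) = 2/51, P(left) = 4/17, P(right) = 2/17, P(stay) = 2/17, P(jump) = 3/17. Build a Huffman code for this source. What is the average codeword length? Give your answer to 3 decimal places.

Repeatedly combine the two least-probable nodes; the expected code length is the sum of the merged weights.
merge 2/51 + 2/17 → 8/51
merge 2/17 + 8/51 → 14/51
merge 3/17 + 4/17 → 7/17
merge 14/51 + 16/51 → 10/17
merge 7/17 + 10/17 → 1
L = 8/51 + 14/51 + 7/17 + 10/17 + 1 = 124/51 ≈ 2.431 bits/symbol.

2.431 bits/symbol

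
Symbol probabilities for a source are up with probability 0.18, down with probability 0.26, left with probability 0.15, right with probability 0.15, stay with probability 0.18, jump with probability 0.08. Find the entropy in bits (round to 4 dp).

H = −Σ pᵢ log₂ pᵢ.
−0.18·log₂(0.18) = 0.4453
−0.26·log₂(0.26) = 0.5053
−0.15·log₂(0.15) = 0.4105
−0.15·log₂(0.15) = 0.4105
−0.18·log₂(0.18) = 0.4453
−0.08·log₂(0.08) = 0.2915
Sum ≈ 2.5085 → 2.5085 bits.

2.5085 bits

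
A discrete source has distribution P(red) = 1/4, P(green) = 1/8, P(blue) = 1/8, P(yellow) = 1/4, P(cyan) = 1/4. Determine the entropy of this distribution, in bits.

2.25 bits

Each probability is a power of 1/2, so log₂(1/p) is an integer.
H = Σ p·log₂(1/p) = 1/4·2 + 1/8·3 + 1/8·3 + 1/4·2 + 1/4·2 = 2.25 bits.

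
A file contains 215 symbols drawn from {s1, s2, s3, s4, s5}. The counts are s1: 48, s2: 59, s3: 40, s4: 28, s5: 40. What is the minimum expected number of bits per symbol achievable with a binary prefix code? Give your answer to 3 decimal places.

2.316 bits/symbol

Probabilities are the counts divided by 215.
Repeatedly combine the two least-probable nodes; the expected code length is the sum of the merged weights.
merge 28/215 + 8/43 → 68/215
merge 8/43 + 48/215 → 88/215
merge 59/215 + 68/215 → 127/215
merge 88/215 + 127/215 → 1
L = 68/215 + 88/215 + 127/215 + 1 = 498/215 ≈ 2.316 bits/symbol.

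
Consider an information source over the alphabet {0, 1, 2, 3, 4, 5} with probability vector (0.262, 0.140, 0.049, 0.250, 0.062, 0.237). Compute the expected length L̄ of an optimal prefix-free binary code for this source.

Repeatedly combine the two least-probable nodes; the expected code length is the sum of the merged weights.
merge 49/1000 + 31/500 → 111/1000
merge 111/1000 + 7/50 → 251/1000
merge 237/1000 + 1/4 → 487/1000
merge 251/1000 + 131/500 → 513/1000
merge 487/1000 + 513/1000 → 1
L = 111/1000 + 251/1000 + 487/1000 + 513/1000 + 1 = 1181/500 = 2.362 bits/symbol.

2.362 bits/symbol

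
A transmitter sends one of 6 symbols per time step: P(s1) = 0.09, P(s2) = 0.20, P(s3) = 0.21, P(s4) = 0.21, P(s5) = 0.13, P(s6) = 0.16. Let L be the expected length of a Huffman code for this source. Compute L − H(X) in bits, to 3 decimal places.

0.052 bits

Entropy H = −Σ p log₂ p ≈ 2.5283 bits.
Huffman merges: 9/100+13/100→11/50; 4/25+1/5→9/25; 21/100+21/100→21/50; 11/50+9/25→29/50; 21/50+29/50→1. L = 129/50 ≈ 2.5800.
L − H = 2.5800 − 2.5283 = 0.052 bits.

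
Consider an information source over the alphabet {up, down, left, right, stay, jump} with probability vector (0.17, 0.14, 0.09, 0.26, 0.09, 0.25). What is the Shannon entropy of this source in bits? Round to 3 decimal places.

H = −Σ pᵢ log₂ pᵢ.
−0.17·log₂(0.17) = 0.4346
−0.14·log₂(0.14) = 0.3971
−0.09·log₂(0.09) = 0.3127
−0.26·log₂(0.26) = 0.5053
−0.09·log₂(0.09) = 0.3127
−0.25·log₂(0.25) = 0.5000
Sum ≈ 2.4623 → 2.462 bits.

2.462 bits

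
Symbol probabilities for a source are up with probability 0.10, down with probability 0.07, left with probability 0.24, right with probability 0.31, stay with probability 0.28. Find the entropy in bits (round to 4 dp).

2.1329 bits

H = −Σ pᵢ log₂ pᵢ.
−0.10·log₂(0.10) = 0.3322
−0.07·log₂(0.07) = 0.2686
−0.24·log₂(0.24) = 0.4941
−0.31·log₂(0.31) = 0.5238
−0.28·log₂(0.28) = 0.5142
Sum ≈ 2.1329 → 2.1329 bits.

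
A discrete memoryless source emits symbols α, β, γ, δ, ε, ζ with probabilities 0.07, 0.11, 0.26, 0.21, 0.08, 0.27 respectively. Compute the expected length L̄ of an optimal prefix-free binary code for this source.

Repeatedly combine the two least-probable nodes; the expected code length is the sum of the merged weights.
merge 7/100 + 2/25 → 3/20
merge 11/100 + 3/20 → 13/50
merge 21/100 + 13/50 → 47/100
merge 13/50 + 27/100 → 53/100
merge 47/100 + 53/100 → 1
L = 3/20 + 13/50 + 47/100 + 53/100 + 1 = 241/100 = 2.41 bits/symbol.

2.41 bits/symbol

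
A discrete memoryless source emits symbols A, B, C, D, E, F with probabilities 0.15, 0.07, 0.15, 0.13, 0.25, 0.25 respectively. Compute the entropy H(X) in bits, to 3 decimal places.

H = −Σ pᵢ log₂ pᵢ.
−0.15·log₂(0.15) = 0.4105
−0.07·log₂(0.07) = 0.2686
−0.15·log₂(0.15) = 0.4105
−0.13·log₂(0.13) = 0.3826
−0.25·log₂(0.25) = 0.5000
−0.25·log₂(0.25) = 0.5000
Sum ≈ 2.4723 → 2.472 bits.

2.472 bits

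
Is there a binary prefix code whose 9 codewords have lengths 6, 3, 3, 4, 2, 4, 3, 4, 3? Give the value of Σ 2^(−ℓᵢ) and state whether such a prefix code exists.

With common denominator 2^6 = 64: Σ 2^(−ℓᵢ) = 1/64 + 8/64 + 8/64 + 4/64 + 16/64 + 4/64 + 8/64 + 4/64 + 8/64 = 61/64 = 0.953125.
Kraft's inequality requires Σ ≤ 1; here Σ = 0.953125 ≤ 1, so such a prefix code exists.

0.953125; yes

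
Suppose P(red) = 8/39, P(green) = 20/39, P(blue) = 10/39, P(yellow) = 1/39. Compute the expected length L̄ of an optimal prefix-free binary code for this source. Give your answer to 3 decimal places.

Repeatedly combine the two least-probable nodes; the expected code length is the sum of the merged weights.
merge 1/39 + 8/39 → 3/13
merge 3/13 + 10/39 → 19/39
merge 19/39 + 20/39 → 1
L = 3/13 + 19/39 + 1 = 67/39 ≈ 1.718 bits/symbol.

1.718 bits/symbol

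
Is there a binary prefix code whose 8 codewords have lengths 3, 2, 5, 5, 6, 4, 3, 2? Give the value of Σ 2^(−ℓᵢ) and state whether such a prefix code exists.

With common denominator 2^6 = 64: Σ 2^(−ℓᵢ) = 8/64 + 16/64 + 2/64 + 2/64 + 1/64 + 4/64 + 8/64 + 16/64 = 57/64 = 0.890625.
Kraft's inequality requires Σ ≤ 1; here Σ = 0.890625 ≤ 1, so such a prefix code exists.

0.890625; yes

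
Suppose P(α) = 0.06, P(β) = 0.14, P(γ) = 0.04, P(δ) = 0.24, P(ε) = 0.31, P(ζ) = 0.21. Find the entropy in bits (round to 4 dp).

2.3172 bits

H = −Σ pᵢ log₂ pᵢ.
−0.06·log₂(0.06) = 0.2435
−0.14·log₂(0.14) = 0.3971
−0.04·log₂(0.04) = 0.1858
−0.24·log₂(0.24) = 0.4941
−0.31·log₂(0.31) = 0.5238
−0.21·log₂(0.21) = 0.4728
Sum ≈ 2.3172 → 2.3172 bits.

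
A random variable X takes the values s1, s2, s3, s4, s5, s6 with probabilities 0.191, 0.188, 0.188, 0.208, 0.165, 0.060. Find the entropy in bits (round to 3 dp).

H = −Σ pᵢ log₂ pᵢ.
−0.191·log₂(0.191) = 0.4562
−0.188·log₂(0.188) = 0.4533
−0.188·log₂(0.188) = 0.4533
−0.208·log₂(0.208) = 0.4712
−0.165·log₂(0.165) = 0.4289
−0.060·log₂(0.060) = 0.2435
Sum ≈ 2.5064 → 2.506 bits.

2.506 bits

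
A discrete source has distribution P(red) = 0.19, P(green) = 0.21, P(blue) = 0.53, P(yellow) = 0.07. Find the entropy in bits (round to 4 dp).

H = −Σ pᵢ log₂ pᵢ.
−0.19·log₂(0.19) = 0.4552
−0.21·log₂(0.21) = 0.4728
−0.53·log₂(0.53) = 0.4854
−0.07·log₂(0.07) = 0.2686
Sum ≈ 1.6821 → 1.6821 bits.

1.6821 bits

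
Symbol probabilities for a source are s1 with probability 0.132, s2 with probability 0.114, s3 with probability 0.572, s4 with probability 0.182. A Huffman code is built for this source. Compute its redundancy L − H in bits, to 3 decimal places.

0.023 bits

Entropy H = −Σ p log₂ p ≈ 1.6511 bits.
Huffman merges: 57/500+33/250→123/500; 91/500+123/500→107/250; 107/250+143/250→1. L = 837/500 ≈ 1.6740.
L − H = 1.6740 − 1.6511 = 0.023 bits.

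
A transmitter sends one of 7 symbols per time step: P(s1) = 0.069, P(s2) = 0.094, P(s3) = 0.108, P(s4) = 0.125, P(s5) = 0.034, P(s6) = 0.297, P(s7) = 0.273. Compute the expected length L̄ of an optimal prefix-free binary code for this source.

2.533 bits/symbol

Repeatedly combine the two least-probable nodes; the expected code length is the sum of the merged weights.
merge 17/500 + 69/1000 → 103/1000
merge 47/500 + 103/1000 → 197/1000
merge 27/250 + 1/8 → 233/1000
merge 197/1000 + 233/1000 → 43/100
merge 273/1000 + 297/1000 → 57/100
merge 43/100 + 57/100 → 1
L = 103/1000 + 197/1000 + 233/1000 + 43/100 + 57/100 + 1 = 2533/1000 = 2.533 bits/symbol.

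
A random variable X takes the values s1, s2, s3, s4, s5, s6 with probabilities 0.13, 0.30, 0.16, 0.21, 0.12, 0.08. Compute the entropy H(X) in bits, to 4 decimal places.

2.4581 bits

H = −Σ pᵢ log₂ pᵢ.
−0.13·log₂(0.13) = 0.3826
−0.30·log₂(0.30) = 0.5211
−0.16·log₂(0.16) = 0.4230
−0.21·log₂(0.21) = 0.4728
−0.12·log₂(0.12) = 0.3671
−0.08·log₂(0.08) = 0.2915
Sum ≈ 2.4581 → 2.4581 bits.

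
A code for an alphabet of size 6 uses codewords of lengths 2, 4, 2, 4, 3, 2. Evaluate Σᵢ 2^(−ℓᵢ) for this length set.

With common denominator 2^4 = 16: Σ 2^(−ℓᵢ) = 4/16 + 1/16 + 4/16 + 1/16 + 2/16 + 4/16 = 16/16 = 1.

1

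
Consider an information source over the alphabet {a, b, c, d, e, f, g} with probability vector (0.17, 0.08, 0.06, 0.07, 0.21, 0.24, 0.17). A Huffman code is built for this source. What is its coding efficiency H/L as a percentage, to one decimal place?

Entropy H = −Σ p log₂ p ≈ 2.6397 bits.
Huffman merges: 3/50+7/100→13/100; 2/25+13/100→21/100; 17/100+17/100→17/50; 21/100+21/100→21/50; 6/25+17/50→29/50; 21/50+29/50→1. L = 67/25 ≈ 2.6800.
Efficiency = H/L = 2.6397/2.6800 = 98.5%.

98.5%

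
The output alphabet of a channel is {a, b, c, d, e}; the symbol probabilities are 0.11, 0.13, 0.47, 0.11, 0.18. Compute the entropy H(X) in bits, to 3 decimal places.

H = −Σ pᵢ log₂ pᵢ.
−0.11·log₂(0.11) = 0.3503
−0.13·log₂(0.13) = 0.3826
−0.47·log₂(0.47) = 0.5120
−0.11·log₂(0.11) = 0.3503
−0.18·log₂(0.18) = 0.4453
Sum ≈ 2.0405 → 2.040 bits.

2.040 bits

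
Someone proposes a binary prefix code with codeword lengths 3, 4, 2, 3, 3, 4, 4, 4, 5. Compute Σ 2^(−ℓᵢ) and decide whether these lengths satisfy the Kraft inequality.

0.90625; yes

With common denominator 2^5 = 32: Σ 2^(−ℓᵢ) = 4/32 + 2/32 + 8/32 + 4/32 + 4/32 + 2/32 + 2/32 + 2/32 + 1/32 = 29/32 = 0.90625.
Kraft's inequality requires Σ ≤ 1; here Σ = 0.90625 ≤ 1, so such a prefix code exists.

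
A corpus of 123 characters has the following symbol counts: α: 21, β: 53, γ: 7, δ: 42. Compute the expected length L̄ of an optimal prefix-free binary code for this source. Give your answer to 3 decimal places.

Probabilities are the counts divided by 123.
Repeatedly combine the two least-probable nodes; the expected code length is the sum of the merged weights.
merge 7/123 + 7/41 → 28/123
merge 28/123 + 14/41 → 70/123
merge 53/123 + 70/123 → 1
L = 28/123 + 70/123 + 1 = 221/123 ≈ 1.797 bits/symbol.

1.797 bits/symbol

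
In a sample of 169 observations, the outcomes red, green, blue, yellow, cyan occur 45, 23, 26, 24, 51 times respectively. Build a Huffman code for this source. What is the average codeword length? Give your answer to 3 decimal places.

Probabilities are the counts divided by 169.
Repeatedly combine the two least-probable nodes; the expected code length is the sum of the merged weights.
merge 23/169 + 24/169 → 47/169
merge 2/13 + 45/169 → 71/169
merge 47/169 + 51/169 → 98/169
merge 71/169 + 98/169 → 1
L = 47/169 + 71/169 + 98/169 + 1 = 385/169 ≈ 2.278 bits/symbol.

2.278 bits/symbol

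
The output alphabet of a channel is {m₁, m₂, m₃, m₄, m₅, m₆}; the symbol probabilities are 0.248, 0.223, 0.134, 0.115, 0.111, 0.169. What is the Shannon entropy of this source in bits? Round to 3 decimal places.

2.515 bits

H = −Σ pᵢ log₂ pᵢ.
−0.248·log₂(0.248) = 0.4989
−0.223·log₂(0.223) = 0.4828
−0.134·log₂(0.134) = 0.3886
−0.115·log₂(0.115) = 0.3588
−0.111·log₂(0.111) = 0.3520
−0.169·log₂(0.169) = 0.4335
Sum ≈ 2.5145 → 2.515 bits.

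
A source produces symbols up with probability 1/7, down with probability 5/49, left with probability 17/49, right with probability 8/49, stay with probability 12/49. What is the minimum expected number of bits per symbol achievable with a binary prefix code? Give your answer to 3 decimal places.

Repeatedly combine the two least-probable nodes; the expected code length is the sum of the merged weights.
merge 5/49 + 1/7 → 12/49
merge 8/49 + 12/49 → 20/49
merge 12/49 + 17/49 → 29/49
merge 20/49 + 29/49 → 1
L = 12/49 + 20/49 + 29/49 + 1 = 110/49 ≈ 2.245 bits/symbol.

2.245 bits/symbol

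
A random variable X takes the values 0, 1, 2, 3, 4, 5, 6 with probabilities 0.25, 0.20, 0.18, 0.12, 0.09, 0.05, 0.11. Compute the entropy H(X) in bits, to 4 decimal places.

2.6558 bits

H = −Σ pᵢ log₂ pᵢ.
−0.25·log₂(0.25) = 0.5000
−0.20·log₂(0.20) = 0.4644
−0.18·log₂(0.18) = 0.4453
−0.12·log₂(0.12) = 0.3671
−0.09·log₂(0.09) = 0.3127
−0.05·log₂(0.05) = 0.2161
−0.11·log₂(0.11) = 0.3503
Sum ≈ 2.6558 → 2.6558 bits.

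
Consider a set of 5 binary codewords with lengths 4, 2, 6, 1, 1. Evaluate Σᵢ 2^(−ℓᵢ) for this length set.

With common denominator 2^6 = 64: Σ 2^(−ℓᵢ) = 4/64 + 16/64 + 1/64 + 32/64 + 32/64 = 85/64 = 1.328125.

1.328125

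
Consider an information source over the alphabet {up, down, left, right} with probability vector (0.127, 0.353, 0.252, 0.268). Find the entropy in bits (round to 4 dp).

1.9186 bits

H = −Σ pᵢ log₂ pᵢ.
−0.127·log₂(0.127) = 0.3781
−0.353·log₂(0.353) = 0.5303
−0.252·log₂(0.252) = 0.5011
−0.268·log₂(0.268) = 0.5091
Sum ≈ 1.9186 → 1.9186 bits.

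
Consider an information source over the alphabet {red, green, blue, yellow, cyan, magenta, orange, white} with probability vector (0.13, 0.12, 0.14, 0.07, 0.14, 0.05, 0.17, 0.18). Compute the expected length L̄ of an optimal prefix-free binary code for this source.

Repeatedly combine the two least-probable nodes; the expected code length is the sum of the merged weights.
merge 1/20 + 7/100 → 3/25
merge 3/25 + 3/25 → 6/25
merge 13/100 + 7/50 → 27/100
merge 7/50 + 17/100 → 31/100
merge 9/50 + 6/25 → 21/50
merge 27/100 + 31/100 → 29/50
merge 21/50 + 29/50 → 1
L = 3/25 + 6/25 + 27/100 + 31/100 + 21/50 + 29/50 + 1 = 147/50 = 2.94 bits/symbol.

2.94 bits/symbol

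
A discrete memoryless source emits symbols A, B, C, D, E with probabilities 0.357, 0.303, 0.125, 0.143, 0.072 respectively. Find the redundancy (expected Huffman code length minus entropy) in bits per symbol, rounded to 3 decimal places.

Entropy H = −Σ p log₂ p ≈ 2.1020 bits.
Huffman merges: 9/125+1/8→197/1000; 143/1000+197/1000→17/50; 303/1000+17/50→643/1000; 357/1000+643/1000→1. L = 109/50 ≈ 2.1800.
L − H = 2.1800 − 2.1020 = 0.078 bits.

0.078 bits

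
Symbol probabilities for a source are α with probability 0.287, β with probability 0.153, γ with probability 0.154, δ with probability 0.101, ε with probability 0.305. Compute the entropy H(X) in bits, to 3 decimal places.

2.203 bits

H = −Σ pᵢ log₂ pᵢ.
−0.287·log₂(0.287) = 0.5169
−0.153·log₂(0.153) = 0.4144
−0.154·log₂(0.154) = 0.4156
−0.101·log₂(0.101) = 0.3341
−0.305·log₂(0.305) = 0.5225
Sum ≈ 2.2034 → 2.203 bits.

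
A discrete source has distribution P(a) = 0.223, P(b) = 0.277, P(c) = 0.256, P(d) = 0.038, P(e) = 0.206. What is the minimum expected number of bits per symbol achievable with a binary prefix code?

2.244 bits/symbol

Repeatedly combine the two least-probable nodes; the expected code length is the sum of the merged weights.
merge 19/500 + 103/500 → 61/250
merge 223/1000 + 61/250 → 467/1000
merge 32/125 + 277/1000 → 533/1000
merge 467/1000 + 533/1000 → 1
L = 61/250 + 467/1000 + 533/1000 + 1 = 561/250 = 2.244 bits/symbol.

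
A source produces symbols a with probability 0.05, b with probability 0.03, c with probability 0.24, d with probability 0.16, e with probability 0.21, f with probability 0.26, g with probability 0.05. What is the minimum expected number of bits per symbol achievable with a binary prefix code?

Repeatedly combine the two least-probable nodes; the expected code length is the sum of the merged weights.
merge 3/100 + 1/20 → 2/25
merge 1/20 + 2/25 → 13/100
merge 13/100 + 4/25 → 29/100
merge 21/100 + 6/25 → 9/20
merge 13/50 + 29/100 → 11/20
merge 9/20 + 11/20 → 1
L = 2/25 + 13/100 + 29/100 + 9/20 + 11/20 + 1 = 5/2 = 2.5 bits/symbol.

2.5 bits/symbol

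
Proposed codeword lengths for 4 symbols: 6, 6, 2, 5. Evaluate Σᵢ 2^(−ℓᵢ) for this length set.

0.3125

With common denominator 2^6 = 64: Σ 2^(−ℓᵢ) = 1/64 + 1/64 + 16/64 + 2/64 = 20/64 = 0.3125.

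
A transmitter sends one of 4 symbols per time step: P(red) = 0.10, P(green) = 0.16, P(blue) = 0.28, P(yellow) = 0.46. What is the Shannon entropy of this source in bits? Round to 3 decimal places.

1.785 bits

H = −Σ pᵢ log₂ pᵢ.
−0.10·log₂(0.10) = 0.3322
−0.16·log₂(0.16) = 0.4230
−0.28·log₂(0.28) = 0.5142
−0.46·log₂(0.46) = 0.5153
Sum ≈ 1.7848 → 1.785 bits.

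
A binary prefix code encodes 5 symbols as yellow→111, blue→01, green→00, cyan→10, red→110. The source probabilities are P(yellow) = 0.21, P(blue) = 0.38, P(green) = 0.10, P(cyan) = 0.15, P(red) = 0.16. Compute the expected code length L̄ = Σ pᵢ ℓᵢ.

2.37 bits/symbol

L̄ = Σ pᵢ·ℓᵢ = 0.21·3 + 0.38·2 + 0.10·2 + 0.15·2 + 0.16·3 = 2.37 bits/symbol.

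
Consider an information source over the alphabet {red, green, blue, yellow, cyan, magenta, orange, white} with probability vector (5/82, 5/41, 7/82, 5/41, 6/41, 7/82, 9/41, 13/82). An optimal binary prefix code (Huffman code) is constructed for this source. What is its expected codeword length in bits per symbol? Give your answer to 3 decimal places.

2.927 bits/symbol

Repeatedly combine the two least-probable nodes; the expected code length is the sum of the merged weights.
merge 5/82 + 7/82 → 6/41
merge 7/82 + 5/41 → 17/82
merge 5/41 + 6/41 → 11/41
merge 6/41 + 13/82 → 25/82
merge 17/82 + 9/41 → 35/82
merge 11/41 + 25/82 → 47/82
merge 35/82 + 47/82 → 1
L = 6/41 + 17/82 + 11/41 + 25/82 + 35/82 + 47/82 + 1 = 120/41 ≈ 2.927 bits/symbol.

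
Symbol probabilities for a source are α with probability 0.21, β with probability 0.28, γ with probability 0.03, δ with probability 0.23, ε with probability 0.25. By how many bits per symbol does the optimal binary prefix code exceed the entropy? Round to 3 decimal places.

0.114 bits

Entropy H = −Σ p log₂ p ≈ 2.1265 bits.
Huffman merges: 3/100+21/100→6/25; 23/100+6/25→47/100; 1/4+7/25→53/100; 47/100+53/100→1. L = 56/25 ≈ 2.2400.
L − H = 2.2400 − 2.1265 = 0.114 bits.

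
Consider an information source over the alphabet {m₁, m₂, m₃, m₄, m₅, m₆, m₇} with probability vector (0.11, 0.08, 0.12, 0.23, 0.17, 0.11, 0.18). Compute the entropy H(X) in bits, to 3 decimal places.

H = −Σ pᵢ log₂ pᵢ.
−0.11·log₂(0.11) = 0.3503
−0.08·log₂(0.08) = 0.2915
−0.12·log₂(0.12) = 0.3671
−0.23·log₂(0.23) = 0.4877
−0.17·log₂(0.17) = 0.4346
−0.11·log₂(0.11) = 0.3503
−0.18·log₂(0.18) = 0.4453
Sum ≈ 2.7267 → 2.727 bits.

2.727 bits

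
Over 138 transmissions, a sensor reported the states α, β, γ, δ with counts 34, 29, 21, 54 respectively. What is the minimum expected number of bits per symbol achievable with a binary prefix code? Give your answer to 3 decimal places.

Probabilities are the counts divided by 138.
Repeatedly combine the two least-probable nodes; the expected code length is the sum of the merged weights.
merge 7/46 + 29/138 → 25/69
merge 17/69 + 25/69 → 14/23
merge 9/23 + 14/23 → 1
L = 25/69 + 14/23 + 1 = 136/69 ≈ 1.971 bits/symbol.

1.971 bits/symbol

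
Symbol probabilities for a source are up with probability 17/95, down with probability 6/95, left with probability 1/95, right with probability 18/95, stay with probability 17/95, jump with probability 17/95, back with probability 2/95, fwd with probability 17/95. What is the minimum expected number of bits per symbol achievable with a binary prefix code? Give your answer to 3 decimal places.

Repeatedly combine the two least-probable nodes; the expected code length is the sum of the merged weights.
merge 1/95 + 2/95 → 3/95
merge 3/95 + 6/95 → 9/95
merge 9/95 + 17/95 → 26/95
merge 17/95 + 17/95 → 34/95
merge 17/95 + 18/95 → 7/19
merge 26/95 + 34/95 → 12/19
merge 7/19 + 12/19 → 1
L = 3/95 + 9/95 + 26/95 + 34/95 + 7/19 + 12/19 + 1 = 262/95 ≈ 2.758 bits/symbol.

2.758 bits/symbol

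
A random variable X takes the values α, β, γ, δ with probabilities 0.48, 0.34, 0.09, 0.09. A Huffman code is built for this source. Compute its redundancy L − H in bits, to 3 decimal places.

0.037 bits

Entropy H = −Σ p log₂ p ≈ 1.6628 bits.
Huffman merges: 9/100+9/100→9/50; 9/50+17/50→13/25; 12/25+13/25→1. L = 17/10 ≈ 1.7000.
L − H = 1.7000 − 1.6628 = 0.037 bits.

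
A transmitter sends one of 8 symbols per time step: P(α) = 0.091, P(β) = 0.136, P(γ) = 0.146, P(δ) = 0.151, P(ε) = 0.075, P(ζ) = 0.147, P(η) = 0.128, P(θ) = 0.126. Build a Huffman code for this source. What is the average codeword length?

3 bits/symbol

Repeatedly combine the two least-probable nodes; the expected code length is the sum of the merged weights.
merge 3/40 + 91/1000 → 83/500
merge 63/500 + 16/125 → 127/500
merge 17/125 + 73/500 → 141/500
merge 147/1000 + 151/1000 → 149/500
merge 83/500 + 127/500 → 21/50
merge 141/500 + 149/500 → 29/50
merge 21/50 + 29/50 → 1
L = 83/500 + 127/500 + 141/500 + 149/500 + 21/50 + 29/50 + 1 = 3 bits/symbol.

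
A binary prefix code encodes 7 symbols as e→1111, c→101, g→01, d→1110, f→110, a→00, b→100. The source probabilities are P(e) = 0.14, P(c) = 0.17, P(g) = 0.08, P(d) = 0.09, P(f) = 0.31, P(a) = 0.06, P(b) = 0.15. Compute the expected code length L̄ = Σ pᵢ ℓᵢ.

L̄ = Σ pᵢ·ℓᵢ = 0.14·4 + 0.17·3 + 0.08·2 + 0.09·4 + 0.31·3 + 0.06·2 + 0.15·3 = 3.09 bits/symbol.

3.09 bits/symbol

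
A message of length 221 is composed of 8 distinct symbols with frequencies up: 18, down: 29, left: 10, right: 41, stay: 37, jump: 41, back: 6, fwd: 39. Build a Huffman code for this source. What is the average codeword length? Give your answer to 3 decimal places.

Probabilities are the counts divided by 221.
Repeatedly combine the two least-probable nodes; the expected code length is the sum of the merged weights.
merge 6/221 + 10/221 → 16/221
merge 16/221 + 18/221 → 2/13
merge 29/221 + 2/13 → 63/221
merge 37/221 + 3/17 → 76/221
merge 41/221 + 41/221 → 82/221
merge 63/221 + 76/221 → 139/221
merge 82/221 + 139/221 → 1
L = 16/221 + 2/13 + 63/221 + 76/221 + 82/221 + 139/221 + 1 = 631/221 ≈ 2.855 bits/symbol.

2.855 bits/symbol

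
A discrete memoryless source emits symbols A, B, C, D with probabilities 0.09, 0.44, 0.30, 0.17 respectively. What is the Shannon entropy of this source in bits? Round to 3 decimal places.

H = −Σ pᵢ log₂ pᵢ.
−0.09·log₂(0.09) = 0.3127
−0.44·log₂(0.44) = 0.5211
−0.30·log₂(0.30) = 0.5211
−0.17·log₂(0.17) = 0.4346
Sum ≈ 1.7895 → 1.789 bits.

1.789 bits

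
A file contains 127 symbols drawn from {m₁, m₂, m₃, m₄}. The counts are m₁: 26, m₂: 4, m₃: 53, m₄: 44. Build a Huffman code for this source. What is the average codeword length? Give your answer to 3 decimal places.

Probabilities are the counts divided by 127.
Repeatedly combine the two least-probable nodes; the expected code length is the sum of the merged weights.
merge 4/127 + 26/127 → 30/127
merge 30/127 + 44/127 → 74/127
merge 53/127 + 74/127 → 1
L = 30/127 + 74/127 + 1 = 231/127 ≈ 1.819 bits/symbol.

1.819 bits/symbol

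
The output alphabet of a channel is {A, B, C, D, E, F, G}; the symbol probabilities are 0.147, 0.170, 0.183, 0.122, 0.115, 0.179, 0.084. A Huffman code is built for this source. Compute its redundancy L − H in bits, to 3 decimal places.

0.054 bits

Entropy H = −Σ p log₂ p ≈ 2.7631 bits.
Huffman merges: 21/250+23/200→199/1000; 61/500+147/1000→269/1000; 17/100+179/1000→349/1000; 183/1000+199/1000→191/500; 269/1000+349/1000→309/500; 191/500+309/500→1. L = 2817/1000 ≈ 2.8170.
L − H = 2.8170 − 2.7631 = 0.054 bits.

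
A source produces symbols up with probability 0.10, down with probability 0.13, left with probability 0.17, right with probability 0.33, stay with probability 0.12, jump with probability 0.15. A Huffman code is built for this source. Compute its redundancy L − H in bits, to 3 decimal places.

Entropy H = −Σ p log₂ p ≈ 2.4549 bits.
Huffman merges: 1/10+3/25→11/50; 13/100+3/20→7/25; 17/100+11/50→39/100; 7/25+33/100→61/100; 39/100+61/100→1. L = 5/2 ≈ 2.5000.
L − H = 2.5000 − 2.4549 = 0.045 bits.

0.045 bits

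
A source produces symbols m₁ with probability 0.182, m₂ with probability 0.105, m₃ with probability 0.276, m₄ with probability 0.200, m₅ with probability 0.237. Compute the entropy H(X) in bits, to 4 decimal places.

H = −Σ pᵢ log₂ pᵢ.
−0.182·log₂(0.182) = 0.4474
−0.105·log₂(0.105) = 0.3414
−0.276·log₂(0.276) = 0.5126
−0.200·log₂(0.200) = 0.4644
−0.237·log₂(0.237) = 0.4923
Sum ≈ 2.2580 → 2.2580 bits.

2.2580 bits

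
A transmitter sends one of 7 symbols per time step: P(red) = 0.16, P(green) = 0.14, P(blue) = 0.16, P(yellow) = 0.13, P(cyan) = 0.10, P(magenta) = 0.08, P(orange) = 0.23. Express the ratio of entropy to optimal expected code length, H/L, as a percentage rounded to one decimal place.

98.8%

Entropy H = −Σ p log₂ p ≈ 2.7372 bits.
Huffman merges: 2/25+1/10→9/50; 13/100+7/50→27/100; 4/25+4/25→8/25; 9/50+23/100→41/100; 27/100+8/25→59/100; 41/100+59/100→1. L = 277/100 ≈ 2.7700.
Efficiency = H/L = 2.7372/2.7700 = 98.8%.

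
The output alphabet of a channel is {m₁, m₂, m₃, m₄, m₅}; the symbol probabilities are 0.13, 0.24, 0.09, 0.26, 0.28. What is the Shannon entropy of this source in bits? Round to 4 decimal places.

2.2089 bits

H = −Σ pᵢ log₂ pᵢ.
−0.13·log₂(0.13) = 0.3826
−0.24·log₂(0.24) = 0.4941
−0.09·log₂(0.09) = 0.3127
−0.26·log₂(0.26) = 0.5053
−0.28·log₂(0.28) = 0.5142
Sum ≈ 2.2089 → 2.2089 bits.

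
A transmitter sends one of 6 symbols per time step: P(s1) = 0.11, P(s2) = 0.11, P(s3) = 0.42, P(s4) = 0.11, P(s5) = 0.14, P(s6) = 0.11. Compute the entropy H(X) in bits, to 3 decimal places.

2.324 bits

H = −Σ pᵢ log₂ pᵢ.
−0.11·log₂(0.11) = 0.3503
−0.11·log₂(0.11) = 0.3503
−0.42·log₂(0.42) = 0.5256
−0.11·log₂(0.11) = 0.3503
−0.14·log₂(0.14) = 0.3971
−0.11·log₂(0.11) = 0.3503
Sum ≈ 2.3239 → 2.324 bits.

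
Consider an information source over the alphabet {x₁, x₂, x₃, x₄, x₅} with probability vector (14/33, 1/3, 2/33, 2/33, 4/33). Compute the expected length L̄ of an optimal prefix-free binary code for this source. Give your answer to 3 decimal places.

1.939 bits/symbol

Repeatedly combine the two least-probable nodes; the expected code length is the sum of the merged weights.
merge 2/33 + 2/33 → 4/33
merge 4/33 + 4/33 → 8/33
merge 8/33 + 1/3 → 19/33
merge 14/33 + 19/33 → 1
L = 4/33 + 8/33 + 19/33 + 1 = 64/33 ≈ 1.939 bits/symbol.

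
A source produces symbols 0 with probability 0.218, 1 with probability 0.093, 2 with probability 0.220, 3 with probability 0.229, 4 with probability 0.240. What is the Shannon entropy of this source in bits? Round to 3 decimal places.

2.259 bits

H = −Σ pᵢ log₂ pᵢ.
−0.218·log₂(0.218) = 0.4791
−0.093·log₂(0.093) = 0.3187
−0.220·log₂(0.220) = 0.4806
−0.229·log₂(0.229) = 0.4870
−0.240·log₂(0.240) = 0.4941
Sum ≈ 2.2594 → 2.259 bits.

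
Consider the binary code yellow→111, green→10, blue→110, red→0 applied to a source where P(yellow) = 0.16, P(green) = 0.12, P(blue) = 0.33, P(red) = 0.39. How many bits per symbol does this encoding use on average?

2.1 bits/symbol

L̄ = Σ pᵢ·ℓᵢ = 0.16·3 + 0.12·2 + 0.33·3 + 0.39·1 = 2.1 bits/symbol.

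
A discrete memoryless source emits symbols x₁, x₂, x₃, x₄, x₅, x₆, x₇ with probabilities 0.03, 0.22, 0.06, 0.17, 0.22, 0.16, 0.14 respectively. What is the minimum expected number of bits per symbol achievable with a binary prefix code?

Repeatedly combine the two least-probable nodes; the expected code length is the sum of the merged weights.
merge 3/100 + 3/50 → 9/100
merge 9/100 + 7/50 → 23/100
merge 4/25 + 17/100 → 33/100
merge 11/50 + 11/50 → 11/25
merge 23/100 + 33/100 → 14/25
merge 11/25 + 14/25 → 1
L = 9/100 + 23/100 + 33/100 + 11/25 + 14/25 + 1 = 53/20 = 2.65 bits/symbol.

2.65 bits/symbol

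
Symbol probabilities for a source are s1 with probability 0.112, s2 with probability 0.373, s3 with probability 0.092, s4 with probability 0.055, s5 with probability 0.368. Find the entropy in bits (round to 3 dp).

H = −Σ pᵢ log₂ pᵢ.
−0.112·log₂(0.112) = 0.3537
−0.373·log₂(0.373) = 0.5307
−0.092·log₂(0.092) = 0.3167
−0.055·log₂(0.055) = 0.2301
−0.368·log₂(0.368) = 0.5307
Sum ≈ 1.9620 → 1.962 bits.

1.962 bits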